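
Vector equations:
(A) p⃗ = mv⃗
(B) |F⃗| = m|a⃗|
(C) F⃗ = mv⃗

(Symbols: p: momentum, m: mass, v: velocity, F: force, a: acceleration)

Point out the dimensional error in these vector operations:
(C) F⃗ = mv⃗

(A) p⃗ = mv⃗: LHS [L M T^-1], RHS [L M T^-1] ✓ — mass (scalar) times velocity (vector)
(B) |F⃗| = m|a⃗|: LHS [L M T^-2], RHS [L M T^-2] ✓ — magnitudes of vectors are scalars
(C) F⃗ = mv⃗: LHS [L M T^-2], RHS [L M T^-1] ✗ — mass times velocity is momentum, not force; should be ma⃗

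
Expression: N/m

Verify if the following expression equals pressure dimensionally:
No

The expression N/m has dimensions [M T^-2], but pressure has dimensions [L^-1 M T^-2].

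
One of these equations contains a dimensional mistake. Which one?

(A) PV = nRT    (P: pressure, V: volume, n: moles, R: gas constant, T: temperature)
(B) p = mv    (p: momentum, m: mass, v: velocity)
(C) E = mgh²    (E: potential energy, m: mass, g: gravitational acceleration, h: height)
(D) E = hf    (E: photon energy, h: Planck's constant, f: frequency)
(C) E = mgh²

The equation (C) E = mgh² is dimensionally incorrect.

LHS (E): [L^2 M T^-2]
RHS (mgh²): [L^3 M T^-2] ✗

The dimensions do not match. The other three equations balance.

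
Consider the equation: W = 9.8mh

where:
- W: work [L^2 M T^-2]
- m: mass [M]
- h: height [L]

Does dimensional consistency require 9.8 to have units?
Yes

W has dimensions [L^2 M T^-2], while mh alone has dimensions [L M]. For the equation to balance, the factor 9.8 must carry dimensions [L T^-2] — it is a dimensional constant (a numerical value of a physical quantity with its units suppressed), not a pure number.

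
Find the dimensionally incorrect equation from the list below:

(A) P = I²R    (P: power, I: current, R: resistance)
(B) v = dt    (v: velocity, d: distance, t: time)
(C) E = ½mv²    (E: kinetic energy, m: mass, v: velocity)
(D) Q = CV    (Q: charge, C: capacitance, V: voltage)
(B) v = dt

The equation (B) v = dt is dimensionally incorrect.

LHS (v): [L T^-1]
RHS (dt): [L T] ✗

The dimensions do not match. The other three equations balance.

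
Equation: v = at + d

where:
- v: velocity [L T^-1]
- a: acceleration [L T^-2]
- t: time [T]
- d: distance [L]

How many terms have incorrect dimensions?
1

LHS v: [L T^-1]
- at: [L T^-1] ✓
- d: [L] ✗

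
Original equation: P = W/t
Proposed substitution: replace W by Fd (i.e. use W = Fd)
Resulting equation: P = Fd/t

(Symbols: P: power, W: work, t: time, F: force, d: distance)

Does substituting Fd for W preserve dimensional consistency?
Yes

[W] = [L^2 M T^-2] and [Fd] = [L^2 M T^-2]. These match, so the substitution replaces a quantity by one of the same dimensions and the result P = Fd/t has LHS [L^2 M T^-3] vs RHS [L^2 M T^-3] — still consistent.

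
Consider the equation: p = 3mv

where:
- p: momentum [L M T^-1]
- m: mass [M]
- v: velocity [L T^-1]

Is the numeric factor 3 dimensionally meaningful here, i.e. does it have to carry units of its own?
No

p has dimensions [L M T^-1] and mv already has dimensions [L M T^-1], so the equation balances without 3 contributing any dimensions. 3 is a pure (dimensionless) number; changing or removing it would not affect dimensional consistency.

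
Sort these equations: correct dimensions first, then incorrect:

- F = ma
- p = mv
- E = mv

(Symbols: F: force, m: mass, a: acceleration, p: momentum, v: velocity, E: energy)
Dimensionally correct: F = ma, p = mv
Dimensionally incorrect: E = mv
Ordered (correct first, then incorrect): F = ma, p = mv, E = mv

- F = ma: LHS [L M T^-2], RHS [L M T^-2] → correct ✓
- p = mv: LHS [L M T^-1], RHS [L M T^-1] → correct ✓
- E = mv: LHS [L^2 M T^-2], RHS [L M T^-1] → incorrect ✗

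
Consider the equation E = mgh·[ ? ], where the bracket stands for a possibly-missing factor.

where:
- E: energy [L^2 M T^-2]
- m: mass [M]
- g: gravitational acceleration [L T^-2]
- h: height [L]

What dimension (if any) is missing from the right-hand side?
Nothing is missing — the bracketed factor must be dimensionless.

E has dimensions [L^2 M T^-2] and mgh already has dimensions [L^2 M T^-2], so E = mgh is dimensionally complete.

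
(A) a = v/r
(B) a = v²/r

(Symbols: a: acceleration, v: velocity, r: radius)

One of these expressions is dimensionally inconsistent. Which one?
(A)

(A) a = v/r: LHS [L T^-2], RHS [T^-1] ✗
(B) a = v²/r: LHS [L T^-2], RHS [L T^-2] ✓

Expression (A) a = v/r is dimensionally incorrect.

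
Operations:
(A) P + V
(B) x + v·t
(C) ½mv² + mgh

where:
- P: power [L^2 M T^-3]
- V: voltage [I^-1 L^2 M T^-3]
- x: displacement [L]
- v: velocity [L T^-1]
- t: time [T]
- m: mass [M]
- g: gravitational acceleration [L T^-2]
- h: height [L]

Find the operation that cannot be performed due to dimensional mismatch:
(A) P + V

(A) P + V: P [L^2 M T^-3] and V [I^-1 L^2 M T^-3] — different dimensions cannot be added/subtracted ✗
(B) x + v·t: x [L] and v·t [L] — same dimensions ✓
(C) ½mv² + mgh: ½mv² [L^2 M T^-2] and mgh [L^2 M T^-2] — same dimensions ✓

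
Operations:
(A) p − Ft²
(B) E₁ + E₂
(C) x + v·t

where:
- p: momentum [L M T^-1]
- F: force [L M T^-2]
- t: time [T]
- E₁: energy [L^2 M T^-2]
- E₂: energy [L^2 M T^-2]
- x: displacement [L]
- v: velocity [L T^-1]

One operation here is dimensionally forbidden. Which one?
(A) p − Ft²

(A) p − Ft²: p [L M T^-1] and Ft² [L M] — different dimensions cannot be added/subtracted ✗
(B) E₁ + E₂: E₁ [L^2 M T^-2] and E₂ [L^2 M T^-2] — same dimensions ✓
(C) x + v·t: x [L] and v·t [L] — same dimensions ✓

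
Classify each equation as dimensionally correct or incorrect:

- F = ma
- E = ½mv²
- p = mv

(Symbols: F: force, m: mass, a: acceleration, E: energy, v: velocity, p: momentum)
Dimensionally correct: F = ma, E = ½mv², p = mv
Dimensionally incorrect: none
Ordered (correct first, then incorrect): F = ma, E = ½mv², p = mv

- F = ma: LHS [L M T^-2], RHS [L M T^-2] → correct ✓
- E = ½mv²: LHS [L^2 M T^-2], RHS [L^2 M T^-2] → correct ✓
- p = mv: LHS [L M T^-1], RHS [L M T^-1] → correct ✓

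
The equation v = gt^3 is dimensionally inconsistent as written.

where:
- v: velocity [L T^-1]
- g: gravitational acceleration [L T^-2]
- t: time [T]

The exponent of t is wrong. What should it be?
The exponent of t should be 1: v = gt

The LHS v has dimensions [L T^-1]; t has dimensions [T].
As written, the RHS gt^3 (exponent 3 on t) has dimensions [L T], which does not match.
With exponent 1, the RHS gt has dimensions [L T^-1], matching the LHS.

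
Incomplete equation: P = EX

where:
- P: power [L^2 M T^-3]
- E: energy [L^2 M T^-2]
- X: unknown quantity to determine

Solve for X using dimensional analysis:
X = f (inverse time / frequency (1/t)), dimensions [T^-1]

P has dimensions [L^2 M T^-3]; the rest of the RHS (E) has dimensions [L^2 M T^-2].
So X must have dimensions [T^-1] — X = f (inverse time / frequency (1/t)).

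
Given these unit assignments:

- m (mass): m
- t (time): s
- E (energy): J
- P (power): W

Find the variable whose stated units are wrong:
m

The variable m (mass) should have units kg, not m.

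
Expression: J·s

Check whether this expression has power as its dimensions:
No

The expression J·s has dimensions [L^2 M T^-1], but power has dimensions [L^2 M T^-3].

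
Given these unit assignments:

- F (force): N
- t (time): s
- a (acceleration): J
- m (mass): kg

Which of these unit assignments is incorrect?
a

The variable a (acceleration) should have units m/s², not J.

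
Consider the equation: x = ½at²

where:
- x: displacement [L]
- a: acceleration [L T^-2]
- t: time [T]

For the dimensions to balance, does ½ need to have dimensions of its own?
No

x has dimensions [L] and at² already has dimensions [L], so the equation balances without ½ contributing any dimensions. ½ is a pure (dimensionless) number; changing or removing it would not affect dimensional consistency.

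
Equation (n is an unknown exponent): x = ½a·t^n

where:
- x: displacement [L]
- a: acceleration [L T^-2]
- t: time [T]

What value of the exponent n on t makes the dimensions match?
n = 2

x has dimensions [L]; t has dimensions [T].
The rest of the RHS has dimensions [L T^-2], so t^n must supply [T^2].
With n = 2: ½a·t^2 has dimensions [L], matching the LHS ✓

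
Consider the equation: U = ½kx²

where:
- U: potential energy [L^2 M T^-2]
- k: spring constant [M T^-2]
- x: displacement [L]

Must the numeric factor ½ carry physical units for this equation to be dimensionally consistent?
No

U has dimensions [L^2 M T^-2] and kx² already has dimensions [L^2 M T^-2], so the equation balances without ½ contributing any dimensions. ½ is a pure (dimensionless) number; changing or removing it would not affect dimensional consistency.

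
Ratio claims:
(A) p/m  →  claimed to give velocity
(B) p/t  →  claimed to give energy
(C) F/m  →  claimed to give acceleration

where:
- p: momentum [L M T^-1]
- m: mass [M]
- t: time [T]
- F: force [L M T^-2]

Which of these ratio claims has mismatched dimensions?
(B) p/t does not give energy

(A) p/m: [L T^-1] = velocity [L T^-1] ✓
(B) p/t: [L M T^-2] ≠ energy [L^2 M T^-2] ✗
(C) F/m: [L T^-2] = acceleration [L T^-2] ✓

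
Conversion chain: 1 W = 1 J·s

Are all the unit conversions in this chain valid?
The chain is incorrect (it contains an error).

Incorrect: Watt is J/s, not J·s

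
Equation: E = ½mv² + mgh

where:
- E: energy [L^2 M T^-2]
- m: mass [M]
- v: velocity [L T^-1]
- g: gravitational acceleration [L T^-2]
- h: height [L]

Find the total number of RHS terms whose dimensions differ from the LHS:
0

LHS E: [L^2 M T^-2]
- ½mv²: [L^2 M T^-2] ✓
- mgh: [L^2 M T^-2] ✓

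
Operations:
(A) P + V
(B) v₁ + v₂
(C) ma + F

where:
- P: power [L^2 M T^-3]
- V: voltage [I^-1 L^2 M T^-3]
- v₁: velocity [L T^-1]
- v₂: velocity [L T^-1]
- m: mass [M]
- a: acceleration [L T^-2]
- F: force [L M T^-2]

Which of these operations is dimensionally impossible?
(A) P + V

(A) P + V: P [L^2 M T^-3] and V [I^-1 L^2 M T^-3] — different dimensions cannot be added/subtracted ✗
(B) v₁ + v₂: v₁ [L T^-1] and v₂ [L T^-1] — same dimensions ✓
(C) ma + F: ma [L M T^-2] and F [L M T^-2] — same dimensions ✓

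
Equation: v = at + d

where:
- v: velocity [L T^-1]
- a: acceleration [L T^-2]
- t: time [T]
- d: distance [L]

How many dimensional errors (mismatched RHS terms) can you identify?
1

LHS v: [L T^-1]
- at: [L T^-1] ✓
- d: [L] ✗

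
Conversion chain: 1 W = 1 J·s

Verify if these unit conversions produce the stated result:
The chain is incorrect (it contains an error).

Incorrect: Watt is J/s, not J·s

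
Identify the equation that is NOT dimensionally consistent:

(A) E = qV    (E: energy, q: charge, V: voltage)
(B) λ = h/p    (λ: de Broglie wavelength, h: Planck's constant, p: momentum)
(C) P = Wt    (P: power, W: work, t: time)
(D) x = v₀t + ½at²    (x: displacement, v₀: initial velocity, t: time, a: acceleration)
(C) P = Wt

The equation (C) P = Wt is dimensionally incorrect.

LHS (P): [L^2 M T^-3]
RHS (Wt): [L^2 M T^-1] ✗

The dimensions do not match. The other three equations balance.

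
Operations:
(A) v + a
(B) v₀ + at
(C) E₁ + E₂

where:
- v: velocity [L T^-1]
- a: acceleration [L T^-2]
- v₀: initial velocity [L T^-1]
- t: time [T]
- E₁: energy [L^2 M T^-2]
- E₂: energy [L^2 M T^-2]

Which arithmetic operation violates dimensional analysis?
(A) v + a

(A) v + a: v [L T^-1] and a [L T^-2] — different dimensions cannot be added/subtracted ✗
(B) v₀ + at: v₀ [L T^-1] and at [L T^-1] — same dimensions ✓
(C) E₁ + E₂: E₁ [L^2 M T^-2] and E₂ [L^2 M T^-2] — same dimensions ✓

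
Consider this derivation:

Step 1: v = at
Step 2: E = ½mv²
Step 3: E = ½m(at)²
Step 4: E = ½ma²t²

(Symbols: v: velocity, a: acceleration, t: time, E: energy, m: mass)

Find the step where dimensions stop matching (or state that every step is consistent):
No step introduces an error — all steps are dimensionally consistent.

Step 1: v = at → LHS [L T^-1], RHS [L T^-1] ✓
Step 2: E = ½mv² → LHS [L^2 M T^-2], RHS [L^2 M T^-2] ✓
Step 3: E = ½m(at)² → LHS [L^2 M T^-2], RHS [L^2 M T^-2] ✓
Step 4: E = ½ma²t² → LHS [L^2 M T^-2], RHS [L^2 M T^-2] ✓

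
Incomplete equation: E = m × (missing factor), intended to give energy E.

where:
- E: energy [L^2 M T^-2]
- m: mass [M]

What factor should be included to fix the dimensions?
v² (velocity squared), dimensions [L^2 T^-2]

E has dimensions [L^2 M T^-2] and m has dimensions [M].
The missing factor must have dimensions [L^2 M T^-2] / [M] = [L^2 T^-2], i.e. velocity squared (v²).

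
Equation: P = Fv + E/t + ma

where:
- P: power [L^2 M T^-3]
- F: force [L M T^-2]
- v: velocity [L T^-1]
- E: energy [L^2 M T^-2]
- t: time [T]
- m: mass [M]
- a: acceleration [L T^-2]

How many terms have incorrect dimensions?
1

LHS P: [L^2 M T^-3]
- Fv: [L^2 M T^-3] ✓
- E/t: [L^2 M T^-3] ✓
- ma: [L M T^-2] ✗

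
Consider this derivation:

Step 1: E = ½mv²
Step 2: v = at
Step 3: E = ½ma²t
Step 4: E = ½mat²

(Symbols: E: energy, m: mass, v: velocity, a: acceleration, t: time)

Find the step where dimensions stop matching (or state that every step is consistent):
Step 3

Step 1: E = ½mv² → LHS [L^2 M T^-2], RHS [L^2 M T^-2] ✓
Step 2: v = at → LHS [L T^-1], RHS [L T^-1] ✓
Step 3: E = ½ma²t → LHS [L^2 M T^-2], RHS [L^2 M T^-3] ✗

The first dimensional inconsistency appears in step 3: E = ½ma²t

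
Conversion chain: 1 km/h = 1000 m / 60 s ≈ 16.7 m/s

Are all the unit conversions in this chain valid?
The chain is incorrect (it contains an error).

Incorrect: 1 h = 3600 s, not 60 s (1 km/h ≈ 0.278 m/s)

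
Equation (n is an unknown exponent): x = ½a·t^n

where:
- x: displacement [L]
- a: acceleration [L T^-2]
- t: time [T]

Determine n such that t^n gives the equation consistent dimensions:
n = 2

x has dimensions [L]; t has dimensions [T].
The rest of the RHS has dimensions [L T^-2], so t^n must supply [T^2].
With n = 2: ½a·t^2 has dimensions [L], matching the LHS ✓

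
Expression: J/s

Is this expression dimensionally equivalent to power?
Yes

The expression J/s has dimensions [L^2 M T^-3], which is exactly power [L^2 M T^-3].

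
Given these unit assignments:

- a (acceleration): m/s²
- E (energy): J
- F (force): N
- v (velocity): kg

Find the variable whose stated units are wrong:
v

The variable v (velocity) should have units m/s, not kg.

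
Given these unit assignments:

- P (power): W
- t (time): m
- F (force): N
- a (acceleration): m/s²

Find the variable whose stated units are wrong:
t

The variable t (time) should have units s, not m.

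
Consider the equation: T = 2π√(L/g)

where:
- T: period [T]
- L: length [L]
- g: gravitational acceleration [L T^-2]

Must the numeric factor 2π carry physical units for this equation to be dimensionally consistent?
No

T has dimensions [T] and √(L/g) already has dimensions [T], so the equation balances without 2π contributing any dimensions. 2π is a pure (dimensionless) number; changing or removing it would not affect dimensional consistency.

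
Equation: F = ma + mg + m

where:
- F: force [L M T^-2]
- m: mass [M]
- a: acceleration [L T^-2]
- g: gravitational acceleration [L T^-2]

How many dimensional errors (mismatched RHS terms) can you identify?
1

LHS F: [L M T^-2]
- ma: [L M T^-2] ✓
- mg: [L M T^-2] ✓
- m: [M] ✗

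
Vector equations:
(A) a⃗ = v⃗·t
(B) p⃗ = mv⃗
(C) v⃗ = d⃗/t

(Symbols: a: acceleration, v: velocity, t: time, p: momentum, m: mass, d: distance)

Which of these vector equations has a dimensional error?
(A) a⃗ = v⃗·t

(A) a⃗ = v⃗·t: LHS [L T^-2], RHS [L] ✗ — acceleration is velocity per time; should be v⃗/t
(B) p⃗ = mv⃗: LHS [L M T^-1], RHS [L M T^-1] ✓ — mass (scalar) times velocity (vector)
(C) v⃗ = d⃗/t: LHS [L T^-1], RHS [L T^-1] ✓ — displacement (vector) divided by time (scalar)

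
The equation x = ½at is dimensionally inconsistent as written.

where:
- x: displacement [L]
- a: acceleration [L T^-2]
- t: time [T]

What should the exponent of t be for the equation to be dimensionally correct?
The exponent of t should be 2: x = ½at^2

The LHS x has dimensions [L]; t has dimensions [T].
As written, the RHS ½at (exponent 1 on t) has dimensions [L T^-1], which does not match.
With exponent 2, the RHS ½at^2 has dimensions [L], matching the LHS.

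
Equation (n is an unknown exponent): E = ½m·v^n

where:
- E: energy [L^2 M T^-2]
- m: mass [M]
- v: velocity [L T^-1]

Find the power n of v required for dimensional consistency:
n = 2

E has dimensions [L^2 M T^-2]; v has dimensions [L T^-1].
The rest of the RHS has dimensions [M], so v^n must supply [L^2 T^-2].
With n = 2: ½m·v^2 has dimensions [L^2 M T^-2], matching the LHS ✓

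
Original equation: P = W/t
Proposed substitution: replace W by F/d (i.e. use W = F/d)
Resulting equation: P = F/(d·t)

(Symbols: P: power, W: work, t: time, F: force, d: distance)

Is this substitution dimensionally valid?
No

[W] = [L^2 M T^-2] and [F/d] = [M T^-2]. These differ, so the substitution replaces a quantity by one of different dimensions and the result P = F/(d·t) has LHS [L^2 M T^-3] vs RHS [M T^-3] — inconsistent.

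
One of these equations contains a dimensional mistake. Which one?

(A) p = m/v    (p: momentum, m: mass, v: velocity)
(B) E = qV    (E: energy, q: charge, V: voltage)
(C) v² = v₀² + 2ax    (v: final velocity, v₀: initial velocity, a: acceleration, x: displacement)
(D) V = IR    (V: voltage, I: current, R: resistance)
(A) p = m/v

The equation (A) p = m/v is dimensionally incorrect.

LHS (p): [L M T^-1]
RHS (m/v): [L^-1 M T] ✗

The dimensions do not match. The other three equations balance.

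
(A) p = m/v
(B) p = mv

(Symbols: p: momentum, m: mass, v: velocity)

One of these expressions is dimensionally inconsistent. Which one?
(A)

(A) p = m/v: LHS [L M T^-1], RHS [L^-1 M T] ✗
(B) p = mv: LHS [L M T^-1], RHS [L M T^-1] ✓

Expression (A) p = m/v is dimensionally incorrect.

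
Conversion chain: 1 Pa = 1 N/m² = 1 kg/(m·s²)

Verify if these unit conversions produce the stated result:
The chain is correct (no errors).

Correct: Pascal is Newton per square meter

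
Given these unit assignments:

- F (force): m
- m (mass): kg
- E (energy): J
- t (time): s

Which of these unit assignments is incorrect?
F

The variable F (force) should have units N, not m.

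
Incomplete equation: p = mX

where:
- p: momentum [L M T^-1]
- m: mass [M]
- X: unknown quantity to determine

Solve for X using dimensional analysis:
X = v (velocity), dimensions [L T^-1]

p has dimensions [L M T^-1]; the rest of the RHS (m) has dimensions [M].
So X must have dimensions [L T^-1] — X = v (velocity).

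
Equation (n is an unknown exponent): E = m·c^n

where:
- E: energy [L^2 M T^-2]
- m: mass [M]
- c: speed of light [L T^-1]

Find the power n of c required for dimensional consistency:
n = 2

E has dimensions [L^2 M T^-2]; c has dimensions [L T^-1].
The rest of the RHS has dimensions [M], so c^n must supply [L^2 T^-2].
With n = 2: m·c^2 has dimensions [L^2 M T^-2], matching the LHS ✓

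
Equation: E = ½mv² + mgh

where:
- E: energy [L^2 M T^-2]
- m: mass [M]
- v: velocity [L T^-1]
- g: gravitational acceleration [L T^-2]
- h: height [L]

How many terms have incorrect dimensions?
0

LHS E: [L^2 M T^-2]
- ½mv²: [L^2 M T^-2] ✓
- mgh: [L^2 M T^-2] ✓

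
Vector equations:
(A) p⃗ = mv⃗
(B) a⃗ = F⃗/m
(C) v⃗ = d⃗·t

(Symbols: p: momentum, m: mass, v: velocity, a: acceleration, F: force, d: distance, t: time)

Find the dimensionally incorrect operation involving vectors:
(C) v⃗ = d⃗·t

(A) p⃗ = mv⃗: LHS [L M T^-1], RHS [L M T^-1] ✓ — mass (scalar) times velocity (vector)
(B) a⃗ = F⃗/m: LHS [L T^-2], RHS [L T^-2] ✓ — force (vector) divided by mass (scalar)
(C) v⃗ = d⃗·t: LHS [L T^-1], RHS [L T] ✗ — velocity is displacement per time; should be d⃗/t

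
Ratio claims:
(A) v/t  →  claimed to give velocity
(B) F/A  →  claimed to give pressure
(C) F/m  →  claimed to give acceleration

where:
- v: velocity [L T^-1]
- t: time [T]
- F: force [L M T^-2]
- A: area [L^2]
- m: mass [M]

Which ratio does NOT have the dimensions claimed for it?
(A) v/t does not give velocity

(A) v/t: [L T^-2] ≠ velocity [L T^-1] ✗
(B) F/A: [L^-1 M T^-2] = pressure [L^-1 M T^-2] ✓
(C) F/m: [L T^-2] = acceleration [L T^-2] ✓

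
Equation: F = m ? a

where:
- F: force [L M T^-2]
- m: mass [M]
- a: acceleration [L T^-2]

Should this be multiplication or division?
multiplication (×): F = m × a

F [L M T^-2]; m [M]; a [L T^-2].
m × a → [L M T^-2] ✓
m ÷ a → [L^-1 M T^2] ✗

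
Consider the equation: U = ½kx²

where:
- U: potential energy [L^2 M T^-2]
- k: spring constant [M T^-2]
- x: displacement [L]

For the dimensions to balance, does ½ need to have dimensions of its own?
No

U has dimensions [L^2 M T^-2] and kx² already has dimensions [L^2 M T^-2], so the equation balances without ½ contributing any dimensions. ½ is a pure (dimensionless) number; changing or removing it would not affect dimensional consistency.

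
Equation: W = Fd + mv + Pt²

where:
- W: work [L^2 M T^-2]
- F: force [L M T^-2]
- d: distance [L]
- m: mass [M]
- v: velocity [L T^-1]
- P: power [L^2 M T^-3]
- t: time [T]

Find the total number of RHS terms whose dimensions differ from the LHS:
2

LHS W: [L^2 M T^-2]
- Fd: [L^2 M T^-2] ✓
- mv: [L M T^-1] ✗
- Pt²: [L^2 M T^-1] ✗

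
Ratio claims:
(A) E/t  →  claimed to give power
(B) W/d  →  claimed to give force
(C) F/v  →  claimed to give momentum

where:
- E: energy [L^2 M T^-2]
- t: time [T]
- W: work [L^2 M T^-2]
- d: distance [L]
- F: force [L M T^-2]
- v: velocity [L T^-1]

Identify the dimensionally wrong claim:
(C) F/v does not give momentum

(A) E/t: [L^2 M T^-3] = power [L^2 M T^-3] ✓
(B) W/d: [L M T^-2] = force [L M T^-2] ✓
(C) F/v: [M T^-1] ≠ momentum [L M T^-1] ✗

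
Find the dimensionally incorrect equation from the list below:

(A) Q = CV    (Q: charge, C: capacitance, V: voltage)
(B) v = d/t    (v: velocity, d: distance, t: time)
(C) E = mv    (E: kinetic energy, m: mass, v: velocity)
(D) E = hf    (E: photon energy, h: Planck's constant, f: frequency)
(C) E = mv

The equation (C) E = mv is dimensionally incorrect.

LHS (E): [L^2 M T^-2]
RHS (mv): [L M T^-1] ✗

The dimensions do not match. The other three equations balance.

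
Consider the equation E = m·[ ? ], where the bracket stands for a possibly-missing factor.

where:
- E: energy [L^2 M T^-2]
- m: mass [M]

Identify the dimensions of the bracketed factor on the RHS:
[L^2 T^-2] — velocity squared (e.g. v²)

E has dimensions [L^2 M T^-2]; m has dimensions [M].
The bracketed factor must supply [L^2 M T^-2] / [M] = [L^2 T^-2].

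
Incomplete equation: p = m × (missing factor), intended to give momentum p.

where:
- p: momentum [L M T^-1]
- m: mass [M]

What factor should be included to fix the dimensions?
v (velocity), dimensions [L T^-1]

p has dimensions [L M T^-1] and m has dimensions [M].
The missing factor must have dimensions [L M T^-1] / [M] = [L T^-1], i.e. velocity (v).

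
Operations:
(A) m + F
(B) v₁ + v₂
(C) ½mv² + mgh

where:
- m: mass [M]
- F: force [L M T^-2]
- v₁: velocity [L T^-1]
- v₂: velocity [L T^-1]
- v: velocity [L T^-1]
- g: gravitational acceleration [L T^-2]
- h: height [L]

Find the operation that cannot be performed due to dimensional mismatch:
(A) m + F

(A) m + F: m [M] and F [L M T^-2] — different dimensions cannot be added/subtracted ✗
(B) v₁ + v₂: v₁ [L T^-1] and v₂ [L T^-1] — same dimensions ✓
(C) ½mv² + mgh: ½mv² [L^2 M T^-2] and mgh [L^2 M T^-2] — same dimensions ✓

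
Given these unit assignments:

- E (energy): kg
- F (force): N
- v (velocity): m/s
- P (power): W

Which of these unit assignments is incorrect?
E

The variable E (energy) should have units J, not kg.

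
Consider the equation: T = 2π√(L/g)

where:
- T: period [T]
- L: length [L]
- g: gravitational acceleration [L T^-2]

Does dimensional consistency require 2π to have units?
No

T has dimensions [T] and √(L/g) already has dimensions [T], so the equation balances without 2π contributing any dimensions. 2π is a pure (dimensionless) number; changing or removing it would not affect dimensional consistency.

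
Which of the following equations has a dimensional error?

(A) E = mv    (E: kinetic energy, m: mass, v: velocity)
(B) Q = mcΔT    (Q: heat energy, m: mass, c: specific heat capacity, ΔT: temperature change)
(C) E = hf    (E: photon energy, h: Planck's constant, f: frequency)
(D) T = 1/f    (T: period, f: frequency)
(A) E = mv

The equation (A) E = mv is dimensionally incorrect.

LHS (E): [L^2 M T^-2]
RHS (mv): [L M T^-1] ✗

The dimensions do not match. The other three equations balance.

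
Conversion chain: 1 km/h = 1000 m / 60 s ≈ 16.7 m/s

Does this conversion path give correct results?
The chain is incorrect (it contains an error).

Incorrect: 1 h = 3600 s, not 60 s (1 km/h ≈ 0.278 m/s)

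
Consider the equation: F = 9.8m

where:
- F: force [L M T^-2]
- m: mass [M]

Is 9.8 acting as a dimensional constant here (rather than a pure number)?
Yes

F has dimensions [L M T^-2], while m alone has dimensions [M]. For the equation to balance, the factor 9.8 must carry dimensions [L T^-2] — it is a dimensional constant (a numerical value of a physical quantity with its units suppressed), not a pure number.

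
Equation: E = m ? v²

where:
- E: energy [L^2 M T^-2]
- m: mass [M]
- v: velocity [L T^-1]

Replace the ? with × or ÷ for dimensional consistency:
multiplication (×): E = m × v²

E [L^2 M T^-2]; m [M]; v² [L^2 T^-2].
m × v² → [L^2 M T^-2] ✓
m ÷ v² → [L^-2 M T^2] ✗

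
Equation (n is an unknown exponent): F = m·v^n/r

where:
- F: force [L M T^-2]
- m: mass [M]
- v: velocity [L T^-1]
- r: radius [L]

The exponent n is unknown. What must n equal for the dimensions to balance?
n = 2

F has dimensions [L M T^-2]; v has dimensions [L T^-1].
The rest of the RHS has dimensions [L^-1 M], so v^n must supply [L^2 T^-2].
With n = 2: m·v^2/r has dimensions [L M T^-2], matching the LHS ✓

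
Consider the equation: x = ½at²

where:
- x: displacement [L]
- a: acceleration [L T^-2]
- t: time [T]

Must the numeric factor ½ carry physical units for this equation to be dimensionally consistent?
No

x has dimensions [L] and at² already has dimensions [L], so the equation balances without ½ contributing any dimensions. ½ is a pure (dimensionless) number; changing or removing it would not affect dimensional consistency.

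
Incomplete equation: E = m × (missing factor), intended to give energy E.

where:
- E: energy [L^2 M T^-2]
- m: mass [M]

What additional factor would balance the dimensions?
v² (velocity squared), dimensions [L^2 T^-2]

E has dimensions [L^2 M T^-2] and m has dimensions [M].
The missing factor must have dimensions [L^2 M T^-2] / [M] = [L^2 T^-2], i.e. velocity squared (v²).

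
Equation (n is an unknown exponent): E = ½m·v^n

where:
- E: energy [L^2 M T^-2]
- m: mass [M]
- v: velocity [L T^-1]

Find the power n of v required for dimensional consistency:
n = 2

E has dimensions [L^2 M T^-2]; v has dimensions [L T^-1].
The rest of the RHS has dimensions [M], so v^n must supply [L^2 T^-2].
With n = 2: ½m·v^2 has dimensions [L^2 M T^-2], matching the LHS ✓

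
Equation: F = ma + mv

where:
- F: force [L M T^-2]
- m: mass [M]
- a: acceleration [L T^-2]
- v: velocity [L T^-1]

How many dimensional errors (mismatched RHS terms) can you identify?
1

LHS F: [L M T^-2]
- ma: [L M T^-2] ✓
- mv: [L M T^-1] ✗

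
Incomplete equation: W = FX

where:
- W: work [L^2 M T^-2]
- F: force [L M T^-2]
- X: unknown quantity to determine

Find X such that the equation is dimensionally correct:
X = d (distance), dimensions [L]

W has dimensions [L^2 M T^-2]; the rest of the RHS (F) has dimensions [L M T^-2].
So X must have dimensions [L] — X = d (distance).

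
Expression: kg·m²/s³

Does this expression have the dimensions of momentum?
No

The expression kg·m²/s³ has dimensions [L^2 M T^-3], but momentum has dimensions [L M T^-1].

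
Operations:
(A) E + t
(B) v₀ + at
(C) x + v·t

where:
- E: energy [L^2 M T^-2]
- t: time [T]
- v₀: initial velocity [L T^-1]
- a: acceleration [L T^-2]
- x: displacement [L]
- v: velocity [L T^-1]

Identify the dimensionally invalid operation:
(A) E + t

(A) E + t: E [L^2 M T^-2] and t [T] — different dimensions cannot be added/subtracted ✗
(B) v₀ + at: v₀ [L T^-1] and at [L T^-1] — same dimensions ✓
(C) x + v·t: x [L] and v·t [L] — same dimensions ✓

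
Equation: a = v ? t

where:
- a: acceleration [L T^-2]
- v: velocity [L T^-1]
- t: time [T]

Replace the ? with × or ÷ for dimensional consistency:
division (÷): a = v ÷ t

a [L T^-2]; v [L T^-1]; t [T].
v × t → [L] ✗
v ÷ t → [L T^-2] ✓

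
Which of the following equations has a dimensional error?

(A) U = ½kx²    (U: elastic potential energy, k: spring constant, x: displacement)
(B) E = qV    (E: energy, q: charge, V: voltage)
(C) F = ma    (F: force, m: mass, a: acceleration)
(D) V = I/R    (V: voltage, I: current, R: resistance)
(D) V = I/R

The equation (D) V = I/R is dimensionally incorrect.

LHS (V): [I^-1 L^2 M T^-3]
RHS (I/R): [I^3 L^-2 M^-1 T^3] ✗

The dimensions do not match. The other three equations balance.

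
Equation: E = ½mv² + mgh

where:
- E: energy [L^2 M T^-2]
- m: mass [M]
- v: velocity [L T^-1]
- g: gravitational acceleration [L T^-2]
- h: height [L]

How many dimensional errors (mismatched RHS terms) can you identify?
0

LHS E: [L^2 M T^-2]
- ½mv²: [L^2 M T^-2] ✓
- mgh: [L^2 M T^-2] ✓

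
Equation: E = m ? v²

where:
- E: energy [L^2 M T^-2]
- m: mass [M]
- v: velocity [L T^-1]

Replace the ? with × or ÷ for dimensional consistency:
multiplication (×): E = m × v²

E [L^2 M T^-2]; m [M]; v² [L^2 T^-2].
m × v² → [L^2 M T^-2] ✓
m ÷ v² → [L^-2 M T^2] ✗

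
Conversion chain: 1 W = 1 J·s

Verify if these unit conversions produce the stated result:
The chain is incorrect (it contains an error).

Incorrect: Watt is J/s, not J·s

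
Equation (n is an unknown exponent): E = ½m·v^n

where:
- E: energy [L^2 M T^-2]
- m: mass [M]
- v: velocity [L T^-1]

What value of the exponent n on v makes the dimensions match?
n = 2

E has dimensions [L^2 M T^-2]; v has dimensions [L T^-1].
The rest of the RHS has dimensions [M], so v^n must supply [L^2 T^-2].
With n = 2: ½m·v^2 has dimensions [L^2 M T^-2], matching the LHS ✓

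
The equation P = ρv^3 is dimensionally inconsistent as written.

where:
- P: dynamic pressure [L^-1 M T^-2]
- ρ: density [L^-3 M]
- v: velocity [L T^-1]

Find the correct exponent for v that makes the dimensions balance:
The exponent of v should be 2: P = ρv^2

The LHS P has dimensions [L^-1 M T^-2]; v has dimensions [L T^-1].
As written, the RHS ρv^3 (exponent 3 on v) has dimensions [M T^-3], which does not match.
With exponent 2, the RHS ρv^2 has dimensions [L^-1 M T^-2], matching the LHS.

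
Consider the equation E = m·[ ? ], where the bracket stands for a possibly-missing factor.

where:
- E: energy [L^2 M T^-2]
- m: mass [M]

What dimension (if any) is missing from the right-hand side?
[L^2 T^-2] — velocity squared (e.g. v²)

E has dimensions [L^2 M T^-2]; m has dimensions [M].
The bracketed factor must supply [L^2 M T^-2] / [M] = [L^2 T^-2].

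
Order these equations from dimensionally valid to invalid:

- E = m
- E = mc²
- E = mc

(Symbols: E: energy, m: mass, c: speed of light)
Dimensionally correct: E = mc²
Dimensionally incorrect: E = m, E = mc
Ordered (correct first, then incorrect): E = mc², E = m, E = mc

- E = m: LHS [L^2 M T^-2], RHS [M] → incorrect ✗
- E = mc²: LHS [L^2 M T^-2], RHS [L^2 M T^-2] → correct ✓
- E = mc: LHS [L^2 M T^-2], RHS [L M T^-1] → incorrect ✗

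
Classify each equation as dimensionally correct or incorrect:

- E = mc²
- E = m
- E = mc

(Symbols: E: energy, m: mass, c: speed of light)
Dimensionally correct: E = mc²
Dimensionally incorrect: E = m, E = mc
Ordered (correct first, then incorrect): E = mc², E = m, E = mc

- E = mc²: LHS [L^2 M T^-2], RHS [L^2 M T^-2] → correct ✓
- E = m: LHS [L^2 M T^-2], RHS [M] → incorrect ✗
- E = mc: LHS [L^2 M T^-2], RHS [L M T^-1] → incorrect ✗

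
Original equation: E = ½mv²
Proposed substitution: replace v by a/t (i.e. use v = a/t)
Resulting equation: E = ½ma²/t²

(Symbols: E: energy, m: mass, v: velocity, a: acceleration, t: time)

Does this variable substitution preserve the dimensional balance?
No

[v] = [L T^-1] and [a/t] = [L T^-3]. These differ, so the substitution replaces a quantity by one of different dimensions and the result E = ½ma²/t² has LHS [L^2 M T^-2] vs RHS [L^2 M T^-6] — inconsistent.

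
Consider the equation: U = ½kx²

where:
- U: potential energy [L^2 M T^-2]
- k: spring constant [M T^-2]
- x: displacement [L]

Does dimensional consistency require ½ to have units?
No

U has dimensions [L^2 M T^-2] and kx² already has dimensions [L^2 M T^-2], so the equation balances without ½ contributing any dimensions. ½ is a pure (dimensionless) number; changing or removing it would not affect dimensional consistency.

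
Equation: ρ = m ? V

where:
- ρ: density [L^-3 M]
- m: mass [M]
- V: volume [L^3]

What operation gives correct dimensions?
division (÷): ρ = m ÷ V

ρ [L^-3 M]; m [M]; V [L^3].
m × V → [L^3 M] ✗
m ÷ V → [L^-3 M] ✓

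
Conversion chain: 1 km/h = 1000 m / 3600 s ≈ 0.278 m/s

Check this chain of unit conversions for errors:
The chain is correct (no errors).

Correct: 1 km = 1000 m, 1 h = 3600 s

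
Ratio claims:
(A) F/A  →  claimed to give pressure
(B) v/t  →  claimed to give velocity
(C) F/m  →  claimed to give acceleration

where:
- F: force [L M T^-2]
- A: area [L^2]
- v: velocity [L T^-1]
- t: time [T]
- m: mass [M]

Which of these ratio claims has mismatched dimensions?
(B) v/t does not give velocity

(A) F/A: [L^-1 M T^-2] = pressure [L^-1 M T^-2] ✓
(B) v/t: [L T^-2] ≠ velocity [L T^-1] ✗
(C) F/m: [L T^-2] = acceleration [L T^-2] ✓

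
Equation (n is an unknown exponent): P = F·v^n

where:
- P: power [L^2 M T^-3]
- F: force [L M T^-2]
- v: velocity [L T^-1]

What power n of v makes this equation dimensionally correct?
n = 1

P has dimensions [L^2 M T^-3]; v has dimensions [L T^-1].
The rest of the RHS has dimensions [L M T^-2], so v^n must supply [L T^-1].
With n = 1: F·v^1 has dimensions [L^2 M T^-3], matching the LHS ✓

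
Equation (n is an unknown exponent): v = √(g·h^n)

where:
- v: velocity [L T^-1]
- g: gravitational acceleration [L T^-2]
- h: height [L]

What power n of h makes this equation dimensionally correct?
n = 1

v has dimensions [L T^-1]; h has dimensions [L].
With n = 1: √(g·h^1) has dimensions [L T^-1], matching the LHS ✓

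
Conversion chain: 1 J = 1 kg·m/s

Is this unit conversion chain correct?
The chain is incorrect (it contains an error).

Incorrect: Joule is kg·m²/s², not kg·m/s (that is momentum)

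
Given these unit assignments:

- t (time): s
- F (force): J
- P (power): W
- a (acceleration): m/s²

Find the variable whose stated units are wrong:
F

The variable F (force) should have units N, not J.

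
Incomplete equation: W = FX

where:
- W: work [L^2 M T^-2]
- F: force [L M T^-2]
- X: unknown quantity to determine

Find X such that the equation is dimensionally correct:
X = d (distance), dimensions [L]

W has dimensions [L^2 M T^-2]; the rest of the RHS (F) has dimensions [L M T^-2].
So X must have dimensions [L] — X = d (distance).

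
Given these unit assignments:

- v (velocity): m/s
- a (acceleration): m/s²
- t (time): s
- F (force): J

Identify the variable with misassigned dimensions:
F

The variable F (force) should have units N, not J.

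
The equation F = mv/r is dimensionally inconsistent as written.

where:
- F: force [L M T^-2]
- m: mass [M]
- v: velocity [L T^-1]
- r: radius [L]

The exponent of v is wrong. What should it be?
The exponent of v should be 2: F = mv^2/r

The LHS F has dimensions [L M T^-2]; v has dimensions [L T^-1].
As written, the RHS mv/r (exponent 1 on v) has dimensions [M T^-1], which does not match.
With exponent 2, the RHS mv^2/r has dimensions [L M T^-2], matching the LHS.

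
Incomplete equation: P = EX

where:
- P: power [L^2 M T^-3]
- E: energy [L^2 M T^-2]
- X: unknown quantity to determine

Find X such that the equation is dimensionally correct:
X = f (inverse time / frequency (1/t)), dimensions [T^-1]

P has dimensions [L^2 M T^-3]; the rest of the RHS (E) has dimensions [L^2 M T^-2].
So X must have dimensions [T^-1] — X = f (inverse time / frequency (1/t)).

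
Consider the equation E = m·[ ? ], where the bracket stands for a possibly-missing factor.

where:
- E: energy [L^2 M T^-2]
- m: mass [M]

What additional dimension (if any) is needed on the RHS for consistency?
[L^2 T^-2] — velocity squared (e.g. v²)

E has dimensions [L^2 M T^-2]; m has dimensions [M].
The bracketed factor must supply [L^2 M T^-2] / [M] = [L^2 T^-2].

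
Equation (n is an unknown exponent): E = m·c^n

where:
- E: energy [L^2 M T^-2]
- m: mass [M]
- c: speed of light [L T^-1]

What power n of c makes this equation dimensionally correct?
n = 2

E has dimensions [L^2 M T^-2]; c has dimensions [L T^-1].
The rest of the RHS has dimensions [M], so c^n must supply [L^2 T^-2].
With n = 2: m·c^2 has dimensions [L^2 M T^-2], matching the LHS ✓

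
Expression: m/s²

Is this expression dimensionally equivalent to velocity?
No

The expression m/s² has dimensions [L T^-2], but velocity has dimensions [L T^-1].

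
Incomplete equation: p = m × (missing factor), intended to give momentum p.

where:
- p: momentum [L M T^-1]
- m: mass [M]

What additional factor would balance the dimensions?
v (velocity), dimensions [L T^-1]

p has dimensions [L M T^-1] and m has dimensions [M].
The missing factor must have dimensions [L M T^-1] / [M] = [L T^-1], i.e. velocity (v).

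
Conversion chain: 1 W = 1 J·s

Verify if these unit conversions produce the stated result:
The chain is incorrect (it contains an error).

Incorrect: Watt is J/s, not J·s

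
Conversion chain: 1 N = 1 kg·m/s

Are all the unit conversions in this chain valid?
The chain is incorrect (it contains an error).

Incorrect: Newton is kg·m/s², not kg·m/s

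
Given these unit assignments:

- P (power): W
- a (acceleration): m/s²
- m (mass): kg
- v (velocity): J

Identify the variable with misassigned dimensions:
v

The variable v (velocity) should have units m/s, not J.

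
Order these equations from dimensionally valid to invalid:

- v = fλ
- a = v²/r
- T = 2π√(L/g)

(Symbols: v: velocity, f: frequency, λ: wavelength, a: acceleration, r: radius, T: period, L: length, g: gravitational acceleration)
Dimensionally correct: v = fλ, a = v²/r, T = 2π√(L/g)
Dimensionally incorrect: none
Ordered (correct first, then incorrect): v = fλ, a = v²/r, T = 2π√(L/g)

- v = fλ: LHS [L T^-1], RHS [L T^-1] → correct ✓
- a = v²/r: LHS [L T^-2], RHS [L T^-2] → correct ✓
- T = 2π√(L/g): LHS [T], RHS [T] → correct ✓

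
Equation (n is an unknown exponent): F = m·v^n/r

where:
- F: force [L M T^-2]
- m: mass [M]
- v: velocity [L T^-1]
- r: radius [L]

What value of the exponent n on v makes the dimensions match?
n = 2

F has dimensions [L M T^-2]; v has dimensions [L T^-1].
The rest of the RHS has dimensions [L^-1 M], so v^n must supply [L^2 T^-2].
With n = 2: m·v^2/r has dimensions [L M T^-2], matching the LHS ✓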